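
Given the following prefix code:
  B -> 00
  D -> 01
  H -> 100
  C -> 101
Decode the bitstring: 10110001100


Decoding step by step:
Bits 101 -> C
Bits 100 -> H
Bits 01 -> D
Bits 100 -> H


Decoded message: CHDH


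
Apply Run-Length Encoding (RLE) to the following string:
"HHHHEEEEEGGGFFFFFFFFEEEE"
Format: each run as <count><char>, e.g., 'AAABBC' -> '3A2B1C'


Scanning runs left to right:
  i=0: run of 'H' x 4 -> '4H'
  i=4: run of 'E' x 5 -> '5E'
  i=9: run of 'G' x 3 -> '3G'
  i=12: run of 'F' x 8 -> '8F'
  i=20: run of 'E' x 4 -> '4E'

RLE = 4H5E3G8F4E


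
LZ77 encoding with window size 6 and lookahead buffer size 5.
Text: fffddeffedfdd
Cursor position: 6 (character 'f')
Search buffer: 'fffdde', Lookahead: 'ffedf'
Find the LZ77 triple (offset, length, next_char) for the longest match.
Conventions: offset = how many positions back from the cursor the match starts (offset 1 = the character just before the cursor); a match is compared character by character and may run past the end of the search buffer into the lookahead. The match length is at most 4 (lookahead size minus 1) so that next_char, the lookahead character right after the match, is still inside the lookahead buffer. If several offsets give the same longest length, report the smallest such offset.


Try each offset into the search buffer:
  offset=1 (pos 5, char 'e'): match length 0
  offset=2 (pos 4, char 'd'): match length 0
  offset=3 (pos 3, char 'd'): match length 0
  offset=4 (pos 2, char 'f'): match length 1
  offset=5 (pos 1, char 'f'): match length 2
  offset=6 (pos 0, char 'f'): match length 2
Longest match has length 2, found at offsets 5, 6; take the smallest, offset 5.
next_char = character at position 6 + 2 = 8 -> 'e'

Best match: offset=5, length=2 (matching 'ff' starting at position 1)
LZ77 triple: (5, 2, 'e')


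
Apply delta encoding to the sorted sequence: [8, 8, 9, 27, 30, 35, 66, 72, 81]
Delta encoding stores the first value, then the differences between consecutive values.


First value: 8
Deltas:
  8 - 8 = 0
  9 - 8 = 1
  27 - 9 = 18
  30 - 27 = 3
  35 - 30 = 5
  66 - 35 = 31
  72 - 66 = 6
  81 - 72 = 9


Delta encoded: [8, 0, 1, 18, 3, 5, 31, 6, 9]


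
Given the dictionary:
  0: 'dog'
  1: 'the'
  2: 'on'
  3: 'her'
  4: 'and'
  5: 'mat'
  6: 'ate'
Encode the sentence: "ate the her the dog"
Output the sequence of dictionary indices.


Look up each word in the dictionary:
  'ate' -> 6
  'the' -> 1
  'her' -> 3
  'the' -> 1
  'dog' -> 0

Encoded: [6, 1, 3, 1, 0]


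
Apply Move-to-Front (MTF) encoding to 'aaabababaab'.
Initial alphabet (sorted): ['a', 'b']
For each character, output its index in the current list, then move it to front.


MTF encoding:
'a': index 0 in ['a', 'b'] -> ['a', 'b']
'a': index 0 in ['a', 'b'] -> ['a', 'b']
'a': index 0 in ['a', 'b'] -> ['a', 'b']
'b': index 1 in ['a', 'b'] -> ['b', 'a']
'a': index 1 in ['b', 'a'] -> ['a', 'b']
'b': index 1 in ['a', 'b'] -> ['b', 'a']
'a': index 1 in ['b', 'a'] -> ['a', 'b']
'b': index 1 in ['a', 'b'] -> ['b', 'a']
'a': index 1 in ['b', 'a'] -> ['a', 'b']
'a': index 0 in ['a', 'b'] -> ['a', 'b']
'b': index 1 in ['a', 'b'] -> ['b', 'a']


Output: [0, 0, 0, 1, 1, 1, 1, 1, 1, 0, 1]


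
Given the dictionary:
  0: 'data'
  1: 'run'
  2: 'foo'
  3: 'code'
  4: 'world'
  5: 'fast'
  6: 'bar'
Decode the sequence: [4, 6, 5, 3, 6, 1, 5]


Look up each index in the dictionary:
  4 -> 'world'
  6 -> 'bar'
  5 -> 'fast'
  3 -> 'code'
  6 -> 'bar'
  1 -> 'run'
  5 -> 'fast'

Decoded: "world bar fast code bar run fast"


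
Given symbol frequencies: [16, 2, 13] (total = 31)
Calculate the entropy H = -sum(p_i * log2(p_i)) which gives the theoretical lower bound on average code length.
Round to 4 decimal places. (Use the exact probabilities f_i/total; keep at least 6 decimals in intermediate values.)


Per-symbol terms -p_i * log2(p_i) with p_i = f_i/31:
  p = 16/31 = 0.516129: log2(p) = -0.954196, -p*log2(p) = 0.492488
  p = 2/31 = 0.064516: log2(p) = -3.954196, -p*log2(p) = 0.255109
  p = 13/31 = 0.419355: log2(p) = -1.253757, -p*log2(p) = 0.525769
H = 0.492488 + 0.255109 + 0.525769 = 1.273366

H = 1.2734 bits/symbol


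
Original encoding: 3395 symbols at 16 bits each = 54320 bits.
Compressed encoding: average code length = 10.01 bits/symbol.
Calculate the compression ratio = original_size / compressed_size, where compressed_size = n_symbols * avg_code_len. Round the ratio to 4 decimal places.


original_size = n_symbols * orig_bits = 3395 * 16 = 54320 bits
compressed_size = n_symbols * avg_code_len = 3395 * 10.01 = 33983.95 bits
ratio = original_size / compressed_size = 54320 / 33983.95 = 1.5984

Compression ratio = 1.5984


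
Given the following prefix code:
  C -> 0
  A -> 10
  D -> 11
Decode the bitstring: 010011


Decoding step by step:
Bits 0 -> C
Bits 10 -> A
Bits 0 -> C
Bits 11 -> D


Decoded message: CACD


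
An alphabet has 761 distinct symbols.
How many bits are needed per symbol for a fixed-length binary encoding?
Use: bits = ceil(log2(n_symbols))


log2(761) = 9.5718
Bracket: 2^9 = 512 < 761 <= 2^10 = 1024
So ceil(log2(761)) = 10

bits = ceil(log2(761)) = ceil(9.5718) = 10 bits


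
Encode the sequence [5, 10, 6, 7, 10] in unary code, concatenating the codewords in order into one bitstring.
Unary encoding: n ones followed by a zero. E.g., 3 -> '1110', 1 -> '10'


Encode each number as n ones followed by a terminating 0:
  5 -> 111110 (6 bits)
  10 -> 11111111110 (11 bits)
  6 -> 1111110 (7 bits)
  7 -> 11111110 (8 bits)
  10 -> 11111111110 (11 bits)
Total length = 6 + 11 + 7 + 8 + 11 = 43 bits.

Unary([5, 10, 6, 7, 10]) = 1111101111111111011111101111111011111111110 (43 bits)


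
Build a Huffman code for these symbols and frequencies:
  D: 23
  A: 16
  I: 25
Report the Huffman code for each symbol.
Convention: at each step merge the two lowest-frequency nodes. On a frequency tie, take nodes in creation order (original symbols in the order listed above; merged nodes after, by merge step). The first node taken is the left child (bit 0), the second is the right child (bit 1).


Huffman tree construction:
Step 1: Merge A(16) + D(23) = 39
Step 2: Merge I(25) + (A+D)(39) = 64
Read each symbol's code off the tree from the root (left child = 0, right child = 1).

Codes:
  D: 11 (length 2)
  A: 10 (length 2)
  I: 0 (length 1)
Average code length: 103/64 = 1.6094 bits/symbol


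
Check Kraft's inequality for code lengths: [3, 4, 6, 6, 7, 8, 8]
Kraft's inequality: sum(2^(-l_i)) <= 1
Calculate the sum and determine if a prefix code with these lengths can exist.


Sum = 2^(-3) + 2^(-4) + 2^(-6) + 2^(-6) + 2^(-7) + 2^(-8) + 2^(-8)
    = 0.125 + 0.0625 + 0.015625 + 0.015625 + 0.0078125 + 0.00390625 + 0.00390625
    = 60/256 = 0.234375
Since 0.234375 <= 1, Kraft's inequality IS satisfied.
A prefix code with these lengths CAN exist.

Kraft sum = 0.234375. Satisfied.


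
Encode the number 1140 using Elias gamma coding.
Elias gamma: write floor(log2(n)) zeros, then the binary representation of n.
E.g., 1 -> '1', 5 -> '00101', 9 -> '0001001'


num_bits = floor(log2(1140)) + 1 = 11
leading_zeros = num_bits - 1 = 10
binary(1140) = 10001110100

Elias gamma(1140) = '0000000000' + '10001110100' = 000000000010001110100 (21 bits)


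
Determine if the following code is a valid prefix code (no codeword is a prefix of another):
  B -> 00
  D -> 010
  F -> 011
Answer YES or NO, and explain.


Checking each pair (does one codeword prefix another?):
  B='00' vs D='010': no prefix
  B='00' vs F='011': no prefix
  D='010' vs B='00': no prefix
  D='010' vs F='011': no prefix
  F='011' vs B='00': no prefix
  F='011' vs D='010': no prefix
No violation found over all pairs.

YES -- this is a valid prefix code. No codeword is a prefix of any other codeword.


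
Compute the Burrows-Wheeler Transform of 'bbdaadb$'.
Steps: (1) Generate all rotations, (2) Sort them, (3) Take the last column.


Rotations (sorted):
  0: $bbdaadb -> last char: b
  1: aadb$bbd -> last char: d
  2: adb$bbda -> last char: a
  3: b$bbdaad -> last char: d
  4: bbdaadb$ -> last char: $
  5: bdaadb$b -> last char: b
  6: daadb$bb -> last char: b
  7: db$bbdaa -> last char: a


BWT = bdad$bba


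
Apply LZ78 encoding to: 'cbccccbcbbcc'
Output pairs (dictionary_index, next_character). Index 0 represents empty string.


LZ78 encoding steps:
Dictionary: {0: ''}
Step 1: w='' (idx 0), next='c' -> output (0, 'c'), add 'c' as idx 1
Step 2: w='' (idx 0), next='b' -> output (0, 'b'), add 'b' as idx 2
Step 3: w='c' (idx 1), next='c' -> output (1, 'c'), add 'cc' as idx 3
Step 4: w='cc' (idx 3), next='b' -> output (3, 'b'), add 'ccb' as idx 4
Step 5: w='c' (idx 1), next='b' -> output (1, 'b'), add 'cb' as idx 5
Step 6: w='b' (idx 2), next='c' -> output (2, 'c'), add 'bc' as idx 6
Step 7: w='c' (idx 1), end of input -> output (1, '')


Encoded: [(0, 'c'), (0, 'b'), (1, 'c'), (3, 'b'), (1, 'b'), (2, 'c'), (1, '')]


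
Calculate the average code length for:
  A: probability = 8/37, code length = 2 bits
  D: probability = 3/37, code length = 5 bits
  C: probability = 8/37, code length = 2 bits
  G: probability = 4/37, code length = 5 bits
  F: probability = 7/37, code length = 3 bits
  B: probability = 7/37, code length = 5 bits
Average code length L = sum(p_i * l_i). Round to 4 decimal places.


Weighted contributions p_i * l_i:
  A: (8/37) * 2 = 16/37
  D: (3/37) * 5 = 15/37
  C: (8/37) * 2 = 16/37
  G: (4/37) * 5 = 20/37
  F: (7/37) * 3 = 21/37
  B: (7/37) * 5 = 35/37
Sum = (16 + 15 + 16 + 20 + 21 + 35)/37 = 123/37

L = 123/37 = 3.3243 bits/symbol


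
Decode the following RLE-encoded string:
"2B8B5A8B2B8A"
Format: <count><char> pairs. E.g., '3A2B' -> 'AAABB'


Expanding each <count><char> pair:
  2B -> 'BB'
  8B -> 'BBBBBBBB'
  5A -> 'AAAAA'
  8B -> 'BBBBBBBB'
  2B -> 'BB'
  8A -> 'AAAAAAAA'

Decoded = BBBBBBBBBBAAAAABBBBBBBBBBAAAAAAAA


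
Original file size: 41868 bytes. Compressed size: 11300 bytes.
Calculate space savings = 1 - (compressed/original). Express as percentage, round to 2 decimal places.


ratio = compressed/original = 11300/41868 = 0.269896
savings = 1 - ratio = 1 - 0.269896 = 0.730104
as a percentage: 0.730104 * 100 = 73.01%

Space savings = 1 - 11300/41868 = 73.01%


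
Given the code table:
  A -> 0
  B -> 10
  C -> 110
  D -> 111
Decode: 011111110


Decoding:
0 -> A
111 -> D
111 -> D
10 -> B


Result: ADDB


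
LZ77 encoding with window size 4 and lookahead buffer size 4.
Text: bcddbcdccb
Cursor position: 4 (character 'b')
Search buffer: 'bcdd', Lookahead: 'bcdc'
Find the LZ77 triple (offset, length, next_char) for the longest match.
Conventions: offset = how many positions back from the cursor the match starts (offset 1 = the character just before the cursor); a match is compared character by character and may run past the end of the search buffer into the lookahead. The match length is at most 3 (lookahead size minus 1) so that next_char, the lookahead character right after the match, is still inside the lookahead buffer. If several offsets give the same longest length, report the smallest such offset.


Try each offset into the search buffer:
  offset=1 (pos 3, char 'd'): match length 0
  offset=2 (pos 2, char 'd'): match length 0
  offset=3 (pos 1, char 'c'): match length 0
  offset=4 (pos 0, char 'b'): match length 3
Longest match has length 3 at offset 4.
next_char = character at position 4 + 3 = 7 -> 'c'

Best match: offset=4, length=3 (matching 'bcd' starting at position 0)
LZ77 triple: (4, 3, 'c')


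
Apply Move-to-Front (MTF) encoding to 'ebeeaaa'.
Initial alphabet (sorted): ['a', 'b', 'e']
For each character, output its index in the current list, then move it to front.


MTF encoding:
'e': index 2 in ['a', 'b', 'e'] -> ['e', 'a', 'b']
'b': index 2 in ['e', 'a', 'b'] -> ['b', 'e', 'a']
'e': index 1 in ['b', 'e', 'a'] -> ['e', 'b', 'a']
'e': index 0 in ['e', 'b', 'a'] -> ['e', 'b', 'a']
'a': index 2 in ['e', 'b', 'a'] -> ['a', 'e', 'b']
'a': index 0 in ['a', 'e', 'b'] -> ['a', 'e', 'b']
'a': index 0 in ['a', 'e', 'b'] -> ['a', 'e', 'b']


Output: [2, 2, 1, 0, 2, 0, 0]


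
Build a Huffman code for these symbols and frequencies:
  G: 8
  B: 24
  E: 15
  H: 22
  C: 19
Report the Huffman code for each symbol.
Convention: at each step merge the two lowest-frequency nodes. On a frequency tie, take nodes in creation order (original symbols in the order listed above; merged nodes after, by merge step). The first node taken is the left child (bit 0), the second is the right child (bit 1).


Huffman tree construction:
Step 1: Merge G(8) + E(15) = 23
Step 2: Merge C(19) + H(22) = 41
Step 3: Merge (G+E)(23) + B(24) = 47
Step 4: Merge (C+H)(41) + ((G+E)+B)(47) = 88
Read each symbol's code off the tree from the root (left child = 0, right child = 1).

Codes:
  G: 100 (length 3)
  B: 11 (length 2)
  E: 101 (length 3)
  H: 01 (length 2)
  C: 00 (length 2)
Average code length: 199/88 = 2.2614 bits/symbol


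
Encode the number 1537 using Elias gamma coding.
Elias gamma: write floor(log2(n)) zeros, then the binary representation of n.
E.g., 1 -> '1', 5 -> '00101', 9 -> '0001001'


num_bits = floor(log2(1537)) + 1 = 11
leading_zeros = num_bits - 1 = 10
binary(1537) = 11000000001

Elias gamma(1537) = '0000000000' + '11000000001' = 000000000011000000001 (21 bits)


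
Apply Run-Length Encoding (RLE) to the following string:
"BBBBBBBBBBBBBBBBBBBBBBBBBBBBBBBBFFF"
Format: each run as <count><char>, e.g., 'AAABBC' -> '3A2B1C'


Scanning runs left to right:
  i=0: run of 'B' x 32 -> '32B'
  i=32: run of 'F' x 3 -> '3F'

RLE = 32B3F


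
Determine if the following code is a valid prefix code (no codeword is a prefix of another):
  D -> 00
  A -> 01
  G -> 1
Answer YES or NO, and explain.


Checking each pair (does one codeword prefix another?):
  D='00' vs A='01': no prefix
  D='00' vs G='1': no prefix
  A='01' vs D='00': no prefix
  A='01' vs G='1': no prefix
  G='1' vs D='00': no prefix
  G='1' vs A='01': no prefix
No violation found over all pairs.

YES -- this is a valid prefix code. No codeword is a prefix of any other codeword.


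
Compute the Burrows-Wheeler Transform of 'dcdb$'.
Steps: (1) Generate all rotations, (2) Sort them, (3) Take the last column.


Rotations (sorted):
  0: $dcdb -> last char: b
  1: b$dcd -> last char: d
  2: cdb$d -> last char: d
  3: db$dc -> last char: c
  4: dcdb$ -> last char: $


BWT = bddc$


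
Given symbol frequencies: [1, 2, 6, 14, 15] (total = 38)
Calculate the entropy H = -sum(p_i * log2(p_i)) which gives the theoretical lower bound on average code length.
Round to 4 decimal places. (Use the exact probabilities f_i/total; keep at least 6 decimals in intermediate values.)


Per-symbol terms -p_i * log2(p_i) with p_i = f_i/38:
  p = 1/38 = 0.026316: log2(p) = -5.247928, -p*log2(p) = 0.138103
  p = 2/38 = 0.052632: log2(p) = -4.247928, -p*log2(p) = 0.223575
  p = 6/38 = 0.157895: log2(p) = -2.662965, -p*log2(p) = 0.420468
  p = 14/38 = 0.368421: log2(p) = -1.440573, -p*log2(p) = 0.530737
  p = 15/38 = 0.394737: log2(p) = -1.341037, -p*log2(p) = 0.529357
H = 0.138103 + 0.223575 + 0.420468 + 0.530737 + 0.529357 = 1.842240

H = 1.8422 bits/symbol


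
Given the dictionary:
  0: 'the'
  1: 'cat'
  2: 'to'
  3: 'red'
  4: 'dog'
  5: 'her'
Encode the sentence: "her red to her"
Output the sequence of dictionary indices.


Look up each word in the dictionary:
  'her' -> 5
  'red' -> 3
  'to' -> 2
  'her' -> 5

Encoded: [5, 3, 2, 5]


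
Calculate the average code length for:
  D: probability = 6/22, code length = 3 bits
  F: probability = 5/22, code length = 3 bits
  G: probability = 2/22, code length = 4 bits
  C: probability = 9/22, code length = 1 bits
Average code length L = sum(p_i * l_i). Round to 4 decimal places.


Weighted contributions p_i * l_i:
  D: (6/22) * 3 = 18/22
  F: (5/22) * 3 = 15/22
  G: (2/22) * 4 = 8/22
  C: (9/22) * 1 = 9/22
Sum = (18 + 15 + 8 + 9)/22 = 50/22

L = 50/22 = 2.2727 bits/symbol


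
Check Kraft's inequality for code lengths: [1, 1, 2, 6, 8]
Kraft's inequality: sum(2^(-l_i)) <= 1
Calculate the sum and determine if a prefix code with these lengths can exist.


Sum = 2^(-1) + 2^(-1) + 2^(-2) + 2^(-6) + 2^(-8)
    = 0.5 + 0.5 + 0.25 + 0.015625 + 0.00390625
    = 325/256 = 1.26953125
Since 1.26953125 > 1, Kraft's inequality is NOT satisfied.
A prefix code with these lengths CANNOT exist.

Kraft sum = 1.26953125. Not satisfied.


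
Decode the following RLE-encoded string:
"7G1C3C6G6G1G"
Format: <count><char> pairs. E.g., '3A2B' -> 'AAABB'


Expanding each <count><char> pair:
  7G -> 'GGGGGGG'
  1C -> 'C'
  3C -> 'CCC'
  6G -> 'GGGGGG'
  6G -> 'GGGGGG'
  1G -> 'G'

Decoded = GGGGGGGCCCCGGGGGGGGGGGGG


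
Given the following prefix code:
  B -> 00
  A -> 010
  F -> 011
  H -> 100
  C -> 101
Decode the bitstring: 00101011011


Decoding step by step:
Bits 00 -> B
Bits 101 -> C
Bits 011 -> F
Bits 011 -> F


Decoded message: BCFF


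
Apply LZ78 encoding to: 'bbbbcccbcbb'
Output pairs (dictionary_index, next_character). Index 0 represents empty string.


LZ78 encoding steps:
Dictionary: {0: ''}
Step 1: w='' (idx 0), next='b' -> output (0, 'b'), add 'b' as idx 1
Step 2: w='b' (idx 1), next='b' -> output (1, 'b'), add 'bb' as idx 2
Step 3: w='b' (idx 1), next='c' -> output (1, 'c'), add 'bc' as idx 3
Step 4: w='' (idx 0), next='c' -> output (0, 'c'), add 'c' as idx 4
Step 5: w='c' (idx 4), next='b' -> output (4, 'b'), add 'cb' as idx 5
Step 6: w='cb' (idx 5), next='b' -> output (5, 'b'), add 'cbb' as idx 6


Encoded: [(0, 'b'), (1, 'b'), (1, 'c'), (0, 'c'), (4, 'b'), (5, 'b')]


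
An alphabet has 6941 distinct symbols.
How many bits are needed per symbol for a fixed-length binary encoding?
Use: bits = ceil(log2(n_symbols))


log2(6941) = 12.7609
Bracket: 2^12 = 4096 < 6941 <= 2^13 = 8192
So ceil(log2(6941)) = 13

bits = ceil(log2(6941)) = ceil(12.7609) = 13 bits


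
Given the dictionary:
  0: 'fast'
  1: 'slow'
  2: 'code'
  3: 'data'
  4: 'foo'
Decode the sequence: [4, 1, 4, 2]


Look up each index in the dictionary:
  4 -> 'foo'
  1 -> 'slow'
  4 -> 'foo'
  2 -> 'code'

Decoded: "foo slow foo code"


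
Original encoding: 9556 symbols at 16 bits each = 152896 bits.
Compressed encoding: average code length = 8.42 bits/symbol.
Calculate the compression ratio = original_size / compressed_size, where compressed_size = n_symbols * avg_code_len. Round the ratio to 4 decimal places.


original_size = n_symbols * orig_bits = 9556 * 16 = 152896 bits
compressed_size = n_symbols * avg_code_len = 9556 * 8.42 = 80461.52 bits
ratio = original_size / compressed_size = 152896 / 80461.52 = 1.9002

Compression ratio = 1.9002


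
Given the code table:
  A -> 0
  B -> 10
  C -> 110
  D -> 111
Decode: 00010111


Decoding:
0 -> A
0 -> A
0 -> A
10 -> B
111 -> D


Result: AAABD


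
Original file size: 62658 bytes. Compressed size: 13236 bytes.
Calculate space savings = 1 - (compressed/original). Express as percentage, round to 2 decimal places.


ratio = compressed/original = 13236/62658 = 0.211242
savings = 1 - ratio = 1 - 0.211242 = 0.788758
as a percentage: 0.788758 * 100 = 78.88%

Space savings = 1 - 13236/62658 = 78.88%


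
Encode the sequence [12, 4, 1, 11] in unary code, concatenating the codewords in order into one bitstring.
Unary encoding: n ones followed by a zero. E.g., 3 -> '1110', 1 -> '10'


Encode each number as n ones followed by a terminating 0:
  12 -> 1111111111110 (13 bits)
  4 -> 11110 (5 bits)
  1 -> 10 (2 bits)
  11 -> 111111111110 (12 bits)
Total length = 13 + 5 + 2 + 12 = 32 bits.

Unary([12, 4, 1, 11]) = 11111111111101111010111111111110 (32 bits)


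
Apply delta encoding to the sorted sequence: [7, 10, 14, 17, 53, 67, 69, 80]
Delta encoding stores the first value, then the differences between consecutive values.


First value: 7
Deltas:
  10 - 7 = 3
  14 - 10 = 4
  17 - 14 = 3
  53 - 17 = 36
  67 - 53 = 14
  69 - 67 = 2
  80 - 69 = 11


Delta encoded: [7, 3, 4, 3, 36, 14, 2, 11]


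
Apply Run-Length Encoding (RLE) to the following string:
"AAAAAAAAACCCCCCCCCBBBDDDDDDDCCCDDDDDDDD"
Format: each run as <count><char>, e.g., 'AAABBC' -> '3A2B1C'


Scanning runs left to right:
  i=0: run of 'A' x 9 -> '9A'
  i=9: run of 'C' x 9 -> '9C'
  i=18: run of 'B' x 3 -> '3B'
  i=21: run of 'D' x 7 -> '7D'
  i=28: run of 'C' x 3 -> '3C'
  i=31: run of 'D' x 8 -> '8D'

RLE = 9A9C3B7D3C8D


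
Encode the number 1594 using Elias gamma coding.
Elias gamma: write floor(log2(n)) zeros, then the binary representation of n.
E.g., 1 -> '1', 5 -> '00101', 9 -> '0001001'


num_bits = floor(log2(1594)) + 1 = 11
leading_zeros = num_bits - 1 = 10
binary(1594) = 11000111010

Elias gamma(1594) = '0000000000' + '11000111010' = 000000000011000111010 (21 bits)


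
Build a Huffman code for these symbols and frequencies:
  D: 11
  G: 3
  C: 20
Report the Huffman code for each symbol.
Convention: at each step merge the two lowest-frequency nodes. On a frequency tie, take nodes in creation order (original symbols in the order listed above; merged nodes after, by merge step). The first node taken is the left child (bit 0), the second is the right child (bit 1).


Huffman tree construction:
Step 1: Merge G(3) + D(11) = 14
Step 2: Merge (G+D)(14) + C(20) = 34
Read each symbol's code off the tree from the root (left child = 0, right child = 1).

Codes:
  D: 01 (length 2)
  G: 00 (length 2)
  C: 1 (length 1)
Average code length: 48/34 = 1.4118 bits/symbol


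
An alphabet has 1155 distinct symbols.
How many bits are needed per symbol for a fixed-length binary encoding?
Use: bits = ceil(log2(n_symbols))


log2(1155) = 10.1737
Bracket: 2^10 = 1024 < 1155 <= 2^11 = 2048
So ceil(log2(1155)) = 11

bits = ceil(log2(1155)) = ceil(10.1737) = 11 bits


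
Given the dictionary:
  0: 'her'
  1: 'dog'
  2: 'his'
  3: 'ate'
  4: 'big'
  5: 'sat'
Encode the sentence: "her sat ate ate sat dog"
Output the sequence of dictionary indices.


Look up each word in the dictionary:
  'her' -> 0
  'sat' -> 5
  'ate' -> 3
  'ate' -> 3
  'sat' -> 5
  'dog' -> 1

Encoded: [0, 5, 3, 3, 5, 1]


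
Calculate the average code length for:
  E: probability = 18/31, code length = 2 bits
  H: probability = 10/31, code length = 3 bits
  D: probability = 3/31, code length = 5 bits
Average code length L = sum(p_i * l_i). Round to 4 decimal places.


Weighted contributions p_i * l_i:
  E: (18/31) * 2 = 36/31
  H: (10/31) * 3 = 30/31
  D: (3/31) * 5 = 15/31
Sum = (36 + 30 + 15)/31 = 81/31

L = 81/31 = 2.6129 bits/symbol


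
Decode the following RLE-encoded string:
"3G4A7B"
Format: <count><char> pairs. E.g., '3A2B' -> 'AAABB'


Expanding each <count><char> pair:
  3G -> 'GGG'
  4A -> 'AAAA'
  7B -> 'BBBBBBB'

Decoded = GGGAAAABBBBBBB


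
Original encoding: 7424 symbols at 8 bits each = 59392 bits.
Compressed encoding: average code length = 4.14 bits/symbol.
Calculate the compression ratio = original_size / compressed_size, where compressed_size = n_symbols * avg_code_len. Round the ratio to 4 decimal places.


original_size = n_symbols * orig_bits = 7424 * 8 = 59392 bits
compressed_size = n_symbols * avg_code_len = 7424 * 4.14 = 30735.36 bits
ratio = original_size / compressed_size = 59392 / 30735.36 = 1.9324

Compression ratio = 1.9324


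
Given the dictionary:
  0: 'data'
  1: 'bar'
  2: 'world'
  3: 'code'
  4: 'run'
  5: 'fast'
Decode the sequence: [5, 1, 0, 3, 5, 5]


Look up each index in the dictionary:
  5 -> 'fast'
  1 -> 'bar'
  0 -> 'data'
  3 -> 'code'
  5 -> 'fast'
  5 -> 'fast'

Decoded: "fast bar data code fast fast"


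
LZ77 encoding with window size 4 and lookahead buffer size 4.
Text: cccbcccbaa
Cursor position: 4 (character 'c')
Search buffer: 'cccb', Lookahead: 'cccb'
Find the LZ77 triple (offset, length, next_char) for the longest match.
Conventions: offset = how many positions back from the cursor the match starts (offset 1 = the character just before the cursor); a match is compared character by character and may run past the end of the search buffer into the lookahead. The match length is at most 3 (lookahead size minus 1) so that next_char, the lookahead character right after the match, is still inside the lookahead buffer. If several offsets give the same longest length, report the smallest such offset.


Try each offset into the search buffer:
  offset=1 (pos 3, char 'b'): match length 0
  offset=2 (pos 2, char 'c'): match length 1
  offset=3 (pos 1, char 'c'): match length 2
  offset=4 (pos 0, char 'c'): match length 3
Longest match has length 3 at offset 4.
next_char = character at position 4 + 3 = 7 -> 'b'

Best match: offset=4, length=3 (matching 'ccc' starting at position 0)
LZ77 triple: (4, 3, 'b')


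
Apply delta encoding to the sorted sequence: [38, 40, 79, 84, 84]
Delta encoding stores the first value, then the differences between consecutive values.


First value: 38
Deltas:
  40 - 38 = 2
  79 - 40 = 39
  84 - 79 = 5
  84 - 84 = 0


Delta encoded: [38, 2, 39, 5, 0]


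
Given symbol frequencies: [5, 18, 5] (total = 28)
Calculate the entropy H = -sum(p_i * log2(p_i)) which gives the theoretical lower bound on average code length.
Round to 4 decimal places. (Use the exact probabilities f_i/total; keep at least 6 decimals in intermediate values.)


Per-symbol terms -p_i * log2(p_i) with p_i = f_i/28:
  p = 5/28 = 0.178571: log2(p) = -2.485427, -p*log2(p) = 0.443826
  p = 18/28 = 0.642857: log2(p) = -0.637430, -p*log2(p) = 0.409776
  p = 5/28 = 0.178571: log2(p) = -2.485427, -p*log2(p) = 0.443826
H = 0.443826 + 0.409776 + 0.443826 = 1.297428

H = 1.2974 bits/symbol


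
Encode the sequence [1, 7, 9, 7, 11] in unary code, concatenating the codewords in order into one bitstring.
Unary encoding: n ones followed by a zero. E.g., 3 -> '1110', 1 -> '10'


Encode each number as n ones followed by a terminating 0:
  1 -> 10 (2 bits)
  7 -> 11111110 (8 bits)
  9 -> 1111111110 (10 bits)
  7 -> 11111110 (8 bits)
  11 -> 111111111110 (12 bits)
Total length = 2 + 8 + 10 + 8 + 12 = 40 bits.

Unary([1, 7, 9, 7, 11]) = 1011111110111111111011111110111111111110 (40 bits)


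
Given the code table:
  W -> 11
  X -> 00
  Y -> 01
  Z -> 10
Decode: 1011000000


Decoding:
10 -> Z
11 -> W
00 -> X
00 -> X
00 -> X


Result: ZWXXX


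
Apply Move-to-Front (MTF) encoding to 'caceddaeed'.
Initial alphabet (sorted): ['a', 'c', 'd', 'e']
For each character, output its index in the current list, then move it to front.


MTF encoding:
'c': index 1 in ['a', 'c', 'd', 'e'] -> ['c', 'a', 'd', 'e']
'a': index 1 in ['c', 'a', 'd', 'e'] -> ['a', 'c', 'd', 'e']
'c': index 1 in ['a', 'c', 'd', 'e'] -> ['c', 'a', 'd', 'e']
'e': index 3 in ['c', 'a', 'd', 'e'] -> ['e', 'c', 'a', 'd']
'd': index 3 in ['e', 'c', 'a', 'd'] -> ['d', 'e', 'c', 'a']
'd': index 0 in ['d', 'e', 'c', 'a'] -> ['d', 'e', 'c', 'a']
'a': index 3 in ['d', 'e', 'c', 'a'] -> ['a', 'd', 'e', 'c']
'e': index 2 in ['a', 'd', 'e', 'c'] -> ['e', 'a', 'd', 'c']
'e': index 0 in ['e', 'a', 'd', 'c'] -> ['e', 'a', 'd', 'c']
'd': index 2 in ['e', 'a', 'd', 'c'] -> ['d', 'e', 'a', 'c']


Output: [1, 1, 1, 3, 3, 0, 3, 2, 0, 2]


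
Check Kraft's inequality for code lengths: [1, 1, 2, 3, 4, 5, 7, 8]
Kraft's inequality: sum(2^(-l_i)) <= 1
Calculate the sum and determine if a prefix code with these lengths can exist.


Sum = 2^(-1) + 2^(-1) + 2^(-2) + 2^(-3) + 2^(-4) + 2^(-5) + 2^(-7) + 2^(-8)
    = 0.5 + 0.5 + 0.25 + 0.125 + 0.0625 + 0.03125 + 0.0078125 + 0.00390625
    = 379/256 = 1.48046875
Since 1.48046875 > 1, Kraft's inequality is NOT satisfied.
A prefix code with these lengths CANNOT exist.

Kraft sum = 1.48046875. Not satisfied.


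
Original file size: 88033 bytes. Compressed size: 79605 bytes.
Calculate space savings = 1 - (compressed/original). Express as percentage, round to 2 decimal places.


ratio = compressed/original = 79605/88033 = 0.904263
savings = 1 - ratio = 1 - 0.904263 = 0.095737
as a percentage: 0.095737 * 100 = 9.57%

Space savings = 1 - 79605/88033 = 9.57%


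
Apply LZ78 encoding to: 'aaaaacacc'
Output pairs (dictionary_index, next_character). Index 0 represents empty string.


LZ78 encoding steps:
Dictionary: {0: ''}
Step 1: w='' (idx 0), next='a' -> output (0, 'a'), add 'a' as idx 1
Step 2: w='a' (idx 1), next='a' -> output (1, 'a'), add 'aa' as idx 2
Step 3: w='aa' (idx 2), next='c' -> output (2, 'c'), add 'aac' as idx 3
Step 4: w='a' (idx 1), next='c' -> output (1, 'c'), add 'ac' as idx 4
Step 5: w='' (idx 0), next='c' -> output (0, 'c'), add 'c' as idx 5


Encoded: [(0, 'a'), (1, 'a'), (2, 'c'), (1, 'c'), (0, 'c')]


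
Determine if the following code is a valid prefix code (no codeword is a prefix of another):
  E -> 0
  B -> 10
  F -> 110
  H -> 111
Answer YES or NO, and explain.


Checking each pair (does one codeword prefix another?):
  E='0' vs B='10': no prefix
  E='0' vs F='110': no prefix
  E='0' vs H='111': no prefix
  B='10' vs E='0': no prefix
  B='10' vs F='110': no prefix
  B='10' vs H='111': no prefix
  F='110' vs E='0': no prefix
  F='110' vs B='10': no prefix
  F='110' vs H='111': no prefix
  H='111' vs E='0': no prefix
  H='111' vs B='10': no prefix
  H='111' vs F='110': no prefix
No violation found over all pairs.

YES -- this is a valid prefix code. No codeword is a prefix of any other codeword.


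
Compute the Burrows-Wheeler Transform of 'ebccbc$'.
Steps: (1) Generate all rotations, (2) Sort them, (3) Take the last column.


Rotations (sorted):
  0: $ebccbc -> last char: c
  1: bc$ebcc -> last char: c
  2: bccbc$e -> last char: e
  3: c$ebccb -> last char: b
  4: cbc$ebc -> last char: c
  5: ccbc$eb -> last char: b
  6: ebccbc$ -> last char: $


BWT = ccebcb$


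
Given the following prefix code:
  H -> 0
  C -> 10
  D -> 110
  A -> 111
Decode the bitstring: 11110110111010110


Decoding step by step:
Bits 111 -> A
Bits 10 -> C
Bits 110 -> D
Bits 111 -> A
Bits 0 -> H
Bits 10 -> C
Bits 110 -> D


Decoded message: ACDAHCD


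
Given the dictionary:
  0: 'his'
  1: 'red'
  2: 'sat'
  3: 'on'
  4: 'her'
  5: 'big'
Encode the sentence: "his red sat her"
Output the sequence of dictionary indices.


Look up each word in the dictionary:
  'his' -> 0
  'red' -> 1
  'sat' -> 2
  'her' -> 4

Encoded: [0, 1, 2, 4]


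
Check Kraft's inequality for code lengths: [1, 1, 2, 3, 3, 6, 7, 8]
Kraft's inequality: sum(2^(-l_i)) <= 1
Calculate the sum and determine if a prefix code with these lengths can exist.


Sum = 2^(-1) + 2^(-1) + 2^(-2) + 2^(-3) + 2^(-3) + 2^(-6) + 2^(-7) + 2^(-8)
    = 0.5 + 0.5 + 0.25 + 0.125 + 0.125 + 0.015625 + 0.0078125 + 0.00390625
    = 391/256 = 1.52734375
Since 1.52734375 > 1, Kraft's inequality is NOT satisfied.
A prefix code with these lengths CANNOT exist.

Kraft sum = 1.52734375. Not satisfied.


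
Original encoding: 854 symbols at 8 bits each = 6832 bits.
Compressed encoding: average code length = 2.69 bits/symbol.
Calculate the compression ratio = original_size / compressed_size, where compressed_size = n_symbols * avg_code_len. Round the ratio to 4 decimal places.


original_size = n_symbols * orig_bits = 854 * 8 = 6832 bits
compressed_size = n_symbols * avg_code_len = 854 * 2.69 = 2297.26 bits
ratio = original_size / compressed_size = 6832 / 2297.26 = 2.974

Compression ratio = 2.974


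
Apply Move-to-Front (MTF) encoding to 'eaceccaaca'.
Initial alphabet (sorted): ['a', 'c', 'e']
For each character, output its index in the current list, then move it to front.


MTF encoding:
'e': index 2 in ['a', 'c', 'e'] -> ['e', 'a', 'c']
'a': index 1 in ['e', 'a', 'c'] -> ['a', 'e', 'c']
'c': index 2 in ['a', 'e', 'c'] -> ['c', 'a', 'e']
'e': index 2 in ['c', 'a', 'e'] -> ['e', 'c', 'a']
'c': index 1 in ['e', 'c', 'a'] -> ['c', 'e', 'a']
'c': index 0 in ['c', 'e', 'a'] -> ['c', 'e', 'a']
'a': index 2 in ['c', 'e', 'a'] -> ['a', 'c', 'e']
'a': index 0 in ['a', 'c', 'e'] -> ['a', 'c', 'e']
'c': index 1 in ['a', 'c', 'e'] -> ['c', 'a', 'e']
'a': index 1 in ['c', 'a', 'e'] -> ['a', 'c', 'e']


Output: [2, 1, 2, 2, 1, 0, 2, 0, 1, 1]


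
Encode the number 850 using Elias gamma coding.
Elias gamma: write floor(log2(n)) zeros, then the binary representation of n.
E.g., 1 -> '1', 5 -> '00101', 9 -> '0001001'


num_bits = floor(log2(850)) + 1 = 10
leading_zeros = num_bits - 1 = 9
binary(850) = 1101010010

Elias gamma(850) = '000000000' + '1101010010' = 0000000001101010010 (19 bits)


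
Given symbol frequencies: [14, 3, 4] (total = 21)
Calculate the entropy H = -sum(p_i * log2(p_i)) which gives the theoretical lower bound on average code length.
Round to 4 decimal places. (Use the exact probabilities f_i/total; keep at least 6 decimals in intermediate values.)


Per-symbol terms -p_i * log2(p_i) with p_i = f_i/21:
  p = 14/21 = 0.666667: log2(p) = -0.584963, -p*log2(p) = 0.389975
  p = 3/21 = 0.142857: log2(p) = -2.807355, -p*log2(p) = 0.401051
  p = 4/21 = 0.190476: log2(p) = -2.392317, -p*log2(p) = 0.455680
H = 0.389975 + 0.401051 + 0.455680 = 1.246706

H = 1.2467 bits/symbol


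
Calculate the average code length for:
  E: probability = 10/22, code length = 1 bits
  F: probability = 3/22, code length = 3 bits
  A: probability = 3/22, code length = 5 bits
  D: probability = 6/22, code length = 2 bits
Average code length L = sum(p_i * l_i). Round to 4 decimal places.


Weighted contributions p_i * l_i:
  E: (10/22) * 1 = 10/22
  F: (3/22) * 3 = 9/22
  A: (3/22) * 5 = 15/22
  D: (6/22) * 2 = 12/22
Sum = (10 + 9 + 15 + 12)/22 = 46/22

L = 46/22 = 2.0909 bits/symbol


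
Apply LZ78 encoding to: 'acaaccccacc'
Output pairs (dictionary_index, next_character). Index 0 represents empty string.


LZ78 encoding steps:
Dictionary: {0: ''}
Step 1: w='' (idx 0), next='a' -> output (0, 'a'), add 'a' as idx 1
Step 2: w='' (idx 0), next='c' -> output (0, 'c'), add 'c' as idx 2
Step 3: w='a' (idx 1), next='a' -> output (1, 'a'), add 'aa' as idx 3
Step 4: w='c' (idx 2), next='c' -> output (2, 'c'), add 'cc' as idx 4
Step 5: w='cc' (idx 4), next='a' -> output (4, 'a'), add 'cca' as idx 5
Step 6: w='cc' (idx 4), end of input -> output (4, '')


Encoded: [(0, 'a'), (0, 'c'), (1, 'a'), (2, 'c'), (4, 'a'), (4, '')]


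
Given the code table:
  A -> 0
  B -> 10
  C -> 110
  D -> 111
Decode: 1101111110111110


Decoding:
110 -> C
111 -> D
111 -> D
0 -> A
111 -> D
110 -> C


Result: CDDADC


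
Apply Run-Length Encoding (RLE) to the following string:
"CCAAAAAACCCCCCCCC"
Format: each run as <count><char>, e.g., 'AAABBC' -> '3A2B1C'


Scanning runs left to right:
  i=0: run of 'C' x 2 -> '2C'
  i=2: run of 'A' x 6 -> '6A'
  i=8: run of 'C' x 9 -> '9C'

RLE = 2C6A9C


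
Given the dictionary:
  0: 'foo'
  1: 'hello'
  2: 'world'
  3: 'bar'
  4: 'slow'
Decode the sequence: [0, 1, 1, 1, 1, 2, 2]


Look up each index in the dictionary:
  0 -> 'foo'
  1 -> 'hello'
  1 -> 'hello'
  1 -> 'hello'
  1 -> 'hello'
  2 -> 'world'
  2 -> 'world'

Decoded: "foo hello hello hello hello world world"


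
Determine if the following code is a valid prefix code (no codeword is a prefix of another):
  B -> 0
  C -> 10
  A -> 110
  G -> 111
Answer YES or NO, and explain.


Checking each pair (does one codeword prefix another?):
  B='0' vs C='10': no prefix
  B='0' vs A='110': no prefix
  B='0' vs G='111': no prefix
  C='10' vs B='0': no prefix
  C='10' vs A='110': no prefix
  C='10' vs G='111': no prefix
  A='110' vs B='0': no prefix
  A='110' vs C='10': no prefix
  A='110' vs G='111': no prefix
  G='111' vs B='0': no prefix
  G='111' vs C='10': no prefix
  G='111' vs A='110': no prefix
No violation found over all pairs.

YES -- this is a valid prefix code. No codeword is a prefix of any other codeword.


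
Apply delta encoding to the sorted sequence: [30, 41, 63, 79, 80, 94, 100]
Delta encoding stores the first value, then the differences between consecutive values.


First value: 30
Deltas:
  41 - 30 = 11
  63 - 41 = 22
  79 - 63 = 16
  80 - 79 = 1
  94 - 80 = 14
  100 - 94 = 6


Delta encoded: [30, 11, 22, 16, 1, 14, 6]


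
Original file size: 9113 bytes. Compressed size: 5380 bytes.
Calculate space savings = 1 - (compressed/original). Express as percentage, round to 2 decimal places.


ratio = compressed/original = 5380/9113 = 0.590365
savings = 1 - ratio = 1 - 0.590365 = 0.409635
as a percentage: 0.409635 * 100 = 40.96%

Space savings = 1 - 5380/9113 = 40.96%


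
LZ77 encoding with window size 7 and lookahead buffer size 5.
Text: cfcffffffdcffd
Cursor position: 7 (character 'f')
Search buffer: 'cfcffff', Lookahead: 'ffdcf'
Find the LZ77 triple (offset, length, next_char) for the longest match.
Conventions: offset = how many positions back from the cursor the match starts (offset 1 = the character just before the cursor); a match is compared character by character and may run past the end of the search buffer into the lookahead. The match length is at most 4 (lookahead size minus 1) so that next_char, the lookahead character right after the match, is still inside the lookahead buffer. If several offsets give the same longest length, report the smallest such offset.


Try each offset into the search buffer:
  offset=1 (pos 6, char 'f'): match length 2
  offset=2 (pos 5, char 'f'): match length 2
  offset=3 (pos 4, char 'f'): match length 2
  offset=4 (pos 3, char 'f'): match length 2
  offset=5 (pos 2, char 'c'): match length 0
  offset=6 (pos 1, char 'f'): match length 1
  offset=7 (pos 0, char 'c'): match length 0
Longest match has length 2, found at offsets 1, 2, 3, 4; take the smallest, offset 1.
next_char = character at position 7 + 2 = 9 -> 'd'

Best match: offset=1, length=2 (matching 'ff' starting at position 6)
LZ77 triple: (1, 2, 'd')


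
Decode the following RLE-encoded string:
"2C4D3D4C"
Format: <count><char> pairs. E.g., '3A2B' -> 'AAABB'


Expanding each <count><char> pair:
  2C -> 'CC'
  4D -> 'DDDD'
  3D -> 'DDD'
  4C -> 'CCCC'

Decoded = CCDDDDDDDCCCC


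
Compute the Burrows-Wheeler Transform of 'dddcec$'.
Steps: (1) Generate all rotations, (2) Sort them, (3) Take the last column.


Rotations (sorted):
  0: $dddcec -> last char: c
  1: c$dddce -> last char: e
  2: cec$ddd -> last char: d
  3: dcec$dd -> last char: d
  4: ddcec$d -> last char: d
  5: dddcec$ -> last char: $
  6: ec$dddc -> last char: c


BWT = ceddd$c


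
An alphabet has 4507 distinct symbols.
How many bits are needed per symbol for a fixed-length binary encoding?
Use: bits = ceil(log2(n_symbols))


log2(4507) = 12.138
Bracket: 2^12 = 4096 < 4507 <= 2^13 = 8192
So ceil(log2(4507)) = 13

bits = ceil(log2(4507)) = ceil(12.138) = 13 bits


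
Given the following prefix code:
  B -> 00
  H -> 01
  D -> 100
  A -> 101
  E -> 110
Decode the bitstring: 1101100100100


Decoding step by step:
Bits 110 -> E
Bits 110 -> E
Bits 01 -> H
Bits 00 -> B
Bits 100 -> D


Decoded message: EEHBD


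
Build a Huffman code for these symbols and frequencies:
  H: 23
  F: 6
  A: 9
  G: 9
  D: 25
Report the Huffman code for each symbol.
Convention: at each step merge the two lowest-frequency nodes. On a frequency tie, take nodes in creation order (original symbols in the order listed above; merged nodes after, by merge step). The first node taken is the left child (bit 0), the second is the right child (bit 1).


Huffman tree construction:
Step 1: Merge F(6) + A(9) = 15
Step 2: Merge G(9) + (F+A)(15) = 24
Step 3: Merge H(23) + (G+(F+A))(24) = 47
Step 4: Merge D(25) + (H+(G+(F+A)))(47) = 72
Read each symbol's code off the tree from the root (left child = 0, right child = 1).

Codes:
  H: 10 (length 2)
  F: 1110 (length 4)
  A: 1111 (length 4)
  G: 110 (length 3)
  D: 0 (length 1)
Average code length: 158/72 = 2.1944 bits/symbol


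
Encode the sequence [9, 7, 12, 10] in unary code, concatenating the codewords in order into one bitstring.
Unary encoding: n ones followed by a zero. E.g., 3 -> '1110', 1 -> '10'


Encode each number as n ones followed by a terminating 0:
  9 -> 1111111110 (10 bits)
  7 -> 11111110 (8 bits)
  12 -> 1111111111110 (13 bits)
  10 -> 11111111110 (11 bits)
Total length = 10 + 8 + 13 + 11 = 42 bits.

Unary([9, 7, 12, 10]) = 111111111011111110111111111111011111111110 (42 bits)


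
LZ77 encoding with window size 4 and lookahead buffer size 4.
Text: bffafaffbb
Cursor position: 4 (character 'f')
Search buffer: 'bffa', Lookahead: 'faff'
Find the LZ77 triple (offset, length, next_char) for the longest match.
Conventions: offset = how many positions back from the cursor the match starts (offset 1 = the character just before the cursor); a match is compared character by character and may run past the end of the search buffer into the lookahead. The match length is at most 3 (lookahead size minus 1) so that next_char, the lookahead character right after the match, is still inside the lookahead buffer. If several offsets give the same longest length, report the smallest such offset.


Try each offset into the search buffer:
  offset=1 (pos 3, char 'a'): match length 0
  offset=2 (pos 2, char 'f'): match length 3
  offset=3 (pos 1, char 'f'): match length 1
  offset=4 (pos 0, char 'b'): match length 0
Longest match has length 3 at offset 2.
next_char = character at position 4 + 3 = 7 -> 'f'

Best match: offset=2, length=3 (matching 'faf' starting at position 2)
LZ77 triple: (2, 3, 'f')
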